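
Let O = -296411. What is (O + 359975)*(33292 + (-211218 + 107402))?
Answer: -4482787536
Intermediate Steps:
(O + 359975)*(33292 + (-211218 + 107402)) = (-296411 + 359975)*(33292 + (-211218 + 107402)) = 63564*(33292 - 103816) = 63564*(-70524) = -4482787536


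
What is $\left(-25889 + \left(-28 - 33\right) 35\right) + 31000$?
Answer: $2976$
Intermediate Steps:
$\left(-25889 + \left(-28 - 33\right) 35\right) + 31000 = \left(-25889 - 2135\right) + 31000 = -28024 + 31000 = 2976$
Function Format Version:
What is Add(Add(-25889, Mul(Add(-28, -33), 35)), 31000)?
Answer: 2976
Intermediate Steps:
Add(Add(-25889, Mul(Add(-28, -33), 35)), 31000) = Add(Add(-25889, Mul(-61, 35)), 31000) = Add(Add(-25889, -2135), 31000) = Add(-28024, 31000) = 2976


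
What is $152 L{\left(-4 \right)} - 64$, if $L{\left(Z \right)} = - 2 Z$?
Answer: $1152$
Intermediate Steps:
$152 L{\left(-4 \right)} - 64 = 152 \left(\left(-2\right) \left(-4\right)\right) - 64 = 152 \cdot 8 - 64 = 1216 - 64 = 1152$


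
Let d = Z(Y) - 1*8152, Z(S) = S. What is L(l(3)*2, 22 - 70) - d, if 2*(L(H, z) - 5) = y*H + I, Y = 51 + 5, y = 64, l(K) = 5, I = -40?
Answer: 8401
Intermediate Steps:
Y = 56
L(H, z) = -15 + 32*H (L(H, z) = 5 + (64*H - 40)/2 = 5 + (-40 + 64*H)/2 = 5 + (-20 + 32*H) = -15 + 32*H)
d = -8096 (d = 56 - 1*8152 = 56 - 8152 = -8096)
L(l(3)*2, 22 - 70) - d = (-15 + 32*(5*2)) - 1*(-8096) = (-15 + 32*10) + 8096 = (-15 + 320) + 8096 = 305 + 8096 = 8401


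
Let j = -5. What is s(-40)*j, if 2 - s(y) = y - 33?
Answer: -375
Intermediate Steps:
s(y) = 35 - y (s(y) = 2 - (y - 33) = 2 - (-33 + y) = 2 + (33 - y) = 35 - y)
s(-40)*j = (35 - 1*(-40))*(-5) = (35 + 40)*(-5) = 75*(-5) = -375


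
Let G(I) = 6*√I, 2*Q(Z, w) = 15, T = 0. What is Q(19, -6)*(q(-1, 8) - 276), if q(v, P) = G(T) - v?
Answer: -4125/2 ≈ -2062.5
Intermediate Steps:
Q(Z, w) = 15/2 (Q(Z, w) = (½)*15 = 15/2)
q(v, P) = -v (q(v, P) = 6*√0 - v = 6*0 - v = 0 - v = -v)
Q(19, -6)*(q(-1, 8) - 276) = 15*(-1*(-1) - 276)/2 = 15*(1 - 276)/2 = (15/2)*(-275) = -4125/2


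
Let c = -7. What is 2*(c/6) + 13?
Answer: 32/3 ≈ 10.667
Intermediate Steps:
2*(c/6) + 13 = 2*(-7/6) + 13 = -7/3 + 13 = 32/3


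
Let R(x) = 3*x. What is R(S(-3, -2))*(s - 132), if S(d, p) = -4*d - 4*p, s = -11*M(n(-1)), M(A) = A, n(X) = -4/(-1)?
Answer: -10560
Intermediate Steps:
n(X) = 4 (n(X) = -4*(-1) = 4)
s = -44 (s = -11*4 = -44)
R(S(-3, -2))*(s - 132) = (3*(-4*(-3) - 4*(-2)))*(-44 - 132) = (3*(12 + 8))*(-176) = (3*20)*(-176) = 60*(-176) = -10560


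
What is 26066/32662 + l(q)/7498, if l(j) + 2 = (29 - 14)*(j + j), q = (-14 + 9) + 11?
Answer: 50314176/61224919 ≈ 0.82179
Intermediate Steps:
q = 6 (q = -5 + 11 = 6)
l(j) = -2 + 30*j (l(j) = -2 + (29 - 14)*(j + j) = -2 + 15*(2*j) = -2 + 30*j)
26066/32662 + l(q)/7498 = 26066/32662 + (-2 + 30*6)/7498 = 26066*(1/32662) + (-2 + 180)*(1/7498) = 13033/16331 + 178*(1/7498) = 13033/16331 + 89/3749 = 50314176/61224919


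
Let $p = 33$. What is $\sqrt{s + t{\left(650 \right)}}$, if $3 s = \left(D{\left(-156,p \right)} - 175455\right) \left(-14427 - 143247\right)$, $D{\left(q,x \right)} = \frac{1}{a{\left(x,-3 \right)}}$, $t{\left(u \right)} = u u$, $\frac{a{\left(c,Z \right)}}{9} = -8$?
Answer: $\frac{\sqrt{331991536319}}{6} \approx 96031.0$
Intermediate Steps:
$a{\left(c,Z \right)} = -72$ ($a{\left(c,Z \right)} = 9 \left(-8\right) = -72$)
$t{\left(u \right)} = u^{2}$
$D{\left(q,x \right)} = - \frac{1}{72}$ ($D{\left(q,x \right)} = \frac{1}{-72} = - \frac{1}{72}$)
$s = \frac{331976326319}{36}$ ($s = \frac{\left(- \frac{1}{72} - 175455\right) \left(-14427 - 143247\right)}{3} = \frac{\left(- \frac{12632761}{72}\right) \left(-157674\right)}{3} = \frac{1}{3} \cdot \frac{331976326319}{12} = \frac{331976326319}{36} \approx 9.2216 \cdot 10^{9}$)
$\sqrt{s + t{\left(650 \right)}} = \sqrt{\frac{331976326319}{36} + 650^{2}} = \sqrt{\frac{331976326319}{36} + 422500} = \sqrt{\frac{331991536319}{36}} = \frac{\sqrt{331991536319}}{6}$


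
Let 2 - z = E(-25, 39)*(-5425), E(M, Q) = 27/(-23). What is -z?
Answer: 146429/23 ≈ 6366.5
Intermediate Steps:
E(M, Q) = -27/23 (E(M, Q) = 27*(-1/23) = -27/23)
z = -146429/23 (z = 2 - (-27)*(-5425)/23 = 2 - 1*146475/23 = 2 - 146475/23 = -146429/23 ≈ -6366.5)
-z = -1*(-146429/23) = 146429/23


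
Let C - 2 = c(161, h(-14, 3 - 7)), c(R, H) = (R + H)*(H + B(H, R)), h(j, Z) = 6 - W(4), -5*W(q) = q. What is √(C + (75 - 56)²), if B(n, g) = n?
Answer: √66127/5 ≈ 51.430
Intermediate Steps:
W(q) = -q/5
h(j, Z) = 34/5 (h(j, Z) = 6 - (-1)*4/5 = 6 - 1*(-⅘) = 6 + ⅘ = 34/5)
c(R, H) = 2*H*(H + R) (c(R, H) = (R + H)*(H + H) = (H + R)*(2*H) = 2*H*(H + R))
C = 57102/25 (C = 2 + 2*(34/5)*(34/5 + 161) = 2 + 2*(34/5)*(839/5) = 2 + 57052/25 = 57102/25 ≈ 2284.1)
√(C + (75 - 56)²) = √(57102/25 + (75 - 56)²) = √(57102/25 + 19²) = √(57102/25 + 361) = √(66127/25) = √66127/5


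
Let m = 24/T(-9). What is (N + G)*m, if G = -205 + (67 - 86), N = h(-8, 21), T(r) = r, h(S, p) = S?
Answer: 1856/3 ≈ 618.67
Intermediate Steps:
N = -8
G = -224 (G = -205 - 19 = -224)
m = -8/3 (m = 24/(-9) = 24*(-1/9) = -8/3 ≈ -2.6667)
(N + G)*m = (-8 - 224)*(-8/3) = -232*(-8/3) = 1856/3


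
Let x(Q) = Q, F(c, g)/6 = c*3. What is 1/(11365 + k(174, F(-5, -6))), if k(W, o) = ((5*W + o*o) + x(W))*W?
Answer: 1/1602421 ≈ 6.2406e-7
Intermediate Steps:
F(c, g) = 18*c (F(c, g) = 6*(c*3) = 6*(3*c) = 18*c)
k(W, o) = W*(o**2 + 6*W) (k(W, o) = ((5*W + o*o) + W)*W = ((5*W + o**2) + W)*W = ((o**2 + 5*W) + W)*W = (o**2 + 6*W)*W = W*(o**2 + 6*W))
1/(11365 + k(174, F(-5, -6))) = 1/(11365 + 174*((18*(-5))**2 + 6*174)) = 1/(11365 + 174*((-90)**2 + 1044)) = 1/(11365 + 174*(8100 + 1044)) = 1/(11365 + 174*9144) = 1/(11365 + 1591056) = 1/1602421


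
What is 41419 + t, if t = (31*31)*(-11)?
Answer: 30848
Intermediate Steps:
t = -10571 (t = 961*(-11) = -10571)
41419 + t = 41419 - 10571 = 30848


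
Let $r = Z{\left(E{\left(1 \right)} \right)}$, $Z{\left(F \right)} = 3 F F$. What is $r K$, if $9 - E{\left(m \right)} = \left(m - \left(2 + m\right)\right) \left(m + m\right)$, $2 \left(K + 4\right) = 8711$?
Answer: $\frac{4412421}{2} \approx 2.2062 \cdot 10^{6}$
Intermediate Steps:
$K = \frac{8703}{2}$ ($K = -4 + \frac{1}{2} \cdot 8711 = -4 + \frac{8711}{2} = \frac{8703}{2} \approx 4351.5$)
$E{\left(m \right)} = 9 + 4 m$ ($E{\left(m \right)} = 9 - \left(m - \left(2 + m\right)\right) \left(m + m\right) = 9 - - 2 \cdot 2 m = 9 - - 4 m = 9 + 4 m$)
$Z{\left(F \right)} = 3 F^{2}$
$r = 507$ ($r = 3 \left(9 + 4 \cdot 1\right)^{2} = 3 \left(9 + 4\right)^{2} = 3 \cdot 13^{2} = 3 \cdot 169 = 507$)
$r K = 507 \cdot \frac{8703}{2} = \frac{4412421}{2}$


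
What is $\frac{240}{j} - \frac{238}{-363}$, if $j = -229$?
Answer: $- \frac{32618}{83127} \approx -0.39239$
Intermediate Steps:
$\frac{240}{j} - \frac{238}{-363} = \frac{240}{-229} - \frac{238}{-363} = 240 \left(- \frac{1}{229}\right) - - \frac{238}{363} = - \frac{240}{229} + \frac{238}{363} = - \frac{32618}{83127}$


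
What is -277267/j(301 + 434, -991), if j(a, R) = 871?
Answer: -277267/871 ≈ -318.33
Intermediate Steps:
-277267/j(301 + 434, -991) = -277267/871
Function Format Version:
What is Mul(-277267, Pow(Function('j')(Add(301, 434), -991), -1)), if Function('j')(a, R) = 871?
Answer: Rational(-277267, 871) ≈ -318.33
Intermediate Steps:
Mul(-277267, Pow(Function('j')(Add(301, 434), -991), -1)) = Mul(-277267, Pow(871, -1)) = Mul(-277267, Rational(1, 871)) = Rational(-277267, 871)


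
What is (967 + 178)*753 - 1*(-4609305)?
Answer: 5471490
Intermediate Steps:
(967 + 178)*753 - 1*(-4609305) = 1145*753 + 4609305 = 862185 + 4609305 = 5471490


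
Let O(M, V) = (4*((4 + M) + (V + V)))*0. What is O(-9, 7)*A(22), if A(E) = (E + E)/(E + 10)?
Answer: 0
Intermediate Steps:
O(M, V) = 0 (O(M, V) = (4*((4 + M) + 2*V))*0 = (4*(4 + M + 2*V))*0 = (16 + 4*M + 8*V)*0 = 0)
A(E) = 2*E/(10 + E) (A(E) = (2*E)/(10 + E) = 2*E/(10 + E))
O(-9, 7)*A(22) = 0*(2*22/(10 + 22)) = 0*(2*22/32) = 0*(2*22*(1/32)) = 0*(11/8) = 0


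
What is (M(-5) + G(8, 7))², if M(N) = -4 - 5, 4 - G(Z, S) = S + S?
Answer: 361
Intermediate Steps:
G(Z, S) = 4 - 2*S (G(Z, S) = 4 - (S + S) = 4 - 2*S)
M(N) = -9
(M(-5) + G(8, 7))² = (-9 + (4 - 2*7))² = (-9 + (4 - 14))² = (-9 - 10)² = (-19)² = 361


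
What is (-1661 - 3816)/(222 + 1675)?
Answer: -5477/1897 ≈ -2.8872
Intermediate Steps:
(-1661 - 3816)/(222 + 1675) = -5477/1897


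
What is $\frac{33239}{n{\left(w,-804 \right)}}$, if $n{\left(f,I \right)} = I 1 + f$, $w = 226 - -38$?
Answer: $- \frac{33239}{540} \approx -61.554$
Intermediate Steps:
$w = 264$ ($w = 226 + 38 = 264$)
$n{\left(f,I \right)} = I + f$
$\frac{33239}{n{\left(w,-804 \right)}} = \frac{33239}{-804 + 264} = \frac{33239}{-540} = 33239 \left(- \frac{1}{540}\right) = - \frac{33239}{540}$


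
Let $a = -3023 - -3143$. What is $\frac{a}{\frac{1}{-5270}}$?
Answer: $-632400$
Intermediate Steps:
$a = 120$ ($a = -3023 + 3143 = 120$)
$\frac{a}{\frac{1}{-5270}} = \frac{120}{\frac{1}{-5270}} = \frac{120}{- \frac{1}{5270}} = 120 \left(-5270\right) = -632400$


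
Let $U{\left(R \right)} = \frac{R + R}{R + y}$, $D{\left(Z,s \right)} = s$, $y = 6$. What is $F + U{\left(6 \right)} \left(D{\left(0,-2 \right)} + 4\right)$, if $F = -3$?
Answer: $-1$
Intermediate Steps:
$U{\left(R \right)} = \frac{2 R}{6 + R}$ ($U{\left(R \right)} = \frac{R + R}{R + 6} = \frac{2 R}{6 + R}$)
$F + U{\left(6 \right)} \left(D{\left(0,-2 \right)} + 4\right) = -3 + 2 \cdot 6 \frac{1}{6 + 6} \left(-2 + 4\right) = -3 + 2 \cdot 6 \cdot \frac{1}{12} \cdot 2 = -3 + 1 \cdot 2 = -3 + 2 = -1$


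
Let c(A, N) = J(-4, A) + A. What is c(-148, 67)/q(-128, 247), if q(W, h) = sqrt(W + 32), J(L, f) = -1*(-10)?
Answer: 23*I*sqrt(6)/4 ≈ 14.085*I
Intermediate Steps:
J(L, f) = 10
c(A, N) = 10 + A
q(W, h) = sqrt(32 + W)
c(-148, 67)/q(-128, 247) = (10 - 148)/(sqrt(32 - 128)) = -138*(-I*sqrt(6)/24) = -(-23)*I*sqrt(6)/4 = 23*I*sqrt(6)/4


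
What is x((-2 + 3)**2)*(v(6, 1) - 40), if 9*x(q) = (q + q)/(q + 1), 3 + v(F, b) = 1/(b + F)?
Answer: -100/21 ≈ -4.7619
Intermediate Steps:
v(F, b) = -3 + 1/(F + b) (v(F, b) = -3 + 1/(b + F) = -3 + 1/(F + b))
x(q) = 2*q/(9*(1 + q)) (x(q) = ((q + q)/(q + 1))/9 = ((2*q)/(1 + q))/9 = (2*q/(1 + q))/9 = 2*q/(9*(1 + q)))
x((-2 + 3)**2)*(v(6, 1) - 40) = (2*(-2 + 3)**2/(9*(1 + (-2 + 3)**2)))*((1 - 3*6 - 3*1)/(6 + 1) - 40) = ((2/9)*1**2/(1 + 1**2))*((1 - 18 - 3)/7 - 40) = ((2/9)*1/(1 + 1))*((1/7)*(-20) - 40) = ((2/9)*1/2)*(-20/7 - 40) = ((2/9)*1*(1/2))*(-300/7) = (1/9)*(-300/7) = -100/21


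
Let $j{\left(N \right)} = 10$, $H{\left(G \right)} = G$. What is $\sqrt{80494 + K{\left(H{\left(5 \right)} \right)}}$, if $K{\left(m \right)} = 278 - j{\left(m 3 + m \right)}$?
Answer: $\sqrt{80762} \approx 284.19$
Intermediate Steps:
$K{\left(m \right)} = 268$ ($K{\left(m \right)} = 278 - 10 = 268$)
$\sqrt{80494 + K{\left(H{\left(5 \right)} \right)}} = \sqrt{80494 + 268} = \sqrt{80762}$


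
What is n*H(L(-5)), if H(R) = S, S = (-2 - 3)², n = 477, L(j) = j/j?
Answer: 11925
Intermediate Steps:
L(j) = 1
S = 25 (S = (-5)² = 25)
H(R) = 25
n*H(L(-5)) = 477*25 = 11925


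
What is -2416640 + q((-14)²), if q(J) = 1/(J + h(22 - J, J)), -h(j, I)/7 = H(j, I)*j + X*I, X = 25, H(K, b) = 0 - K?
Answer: -429746257919/177828 ≈ -2.4166e+6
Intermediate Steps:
H(K, b) = -K
h(j, I) = -175*I + 7*j² (h(j, I) = -7*((-j)*j + 25*I) = -7*(-j² + 25*I) = -175*I + 7*j²)
q(J) = 1/(-174*J + 7*(22 - J)²) (q(J) = 1/(J + (-175*J + 7*(22 - J)²)) = 1/(-174*J + 7*(22 - J)²))
-2416640 + q((-14)²) = -2416640 + 1/(3388 - 482*(-14)² + 7*((-14)²)²) = -2416640 + 1/(3388 - 482*196 + 7*196²) = -2416640 + 1/(3388 - 94472 + 7*38416) = -2416640 + 1/(3388 - 94472 + 268912) = -2416640 + 1/177828 = -429746257919/177828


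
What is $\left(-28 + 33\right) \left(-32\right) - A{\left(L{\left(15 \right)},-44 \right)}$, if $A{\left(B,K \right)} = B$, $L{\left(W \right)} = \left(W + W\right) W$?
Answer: $-610$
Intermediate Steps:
$L{\left(W \right)} = 2 W^{2}$ ($L{\left(W \right)} = 2 W W = 2 W^{2}$)
$\left(-28 + 33\right) \left(-32\right) - A{\left(L{\left(15 \right)},-44 \right)} = \left(-28 + 33\right) \left(-32\right) - 2 \cdot 15^{2} = 5 \left(-32\right) - 2 \cdot 225 = -160 - 450 = -610$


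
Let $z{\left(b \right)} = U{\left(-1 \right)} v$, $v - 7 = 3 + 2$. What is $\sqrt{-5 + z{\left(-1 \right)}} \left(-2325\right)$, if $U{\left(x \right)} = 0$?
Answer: $- 2325 i \sqrt{5} \approx - 5198.9 i$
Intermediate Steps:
$v = 12$ ($v = 7 + \left(3 + 2\right) = 7 + 5 = 12$)
$z{\left(b \right)} = 0$ ($z{\left(b \right)} = 0 \cdot 12 = 0$)
$\sqrt{-5 + z{\left(-1 \right)}} \left(-2325\right) = \sqrt{-5 + 0} \left(-2325\right) = \sqrt{-5} \left(-2325\right) = i \sqrt{5} \left(-2325\right) = - 2325 i \sqrt{5}$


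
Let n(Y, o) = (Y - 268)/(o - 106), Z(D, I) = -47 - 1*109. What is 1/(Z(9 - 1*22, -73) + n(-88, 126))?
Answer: -5/869 ≈ -0.0057537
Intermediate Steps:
Z(D, I) = -156 (Z(D, I) = -47 - 109 = -156)
n(Y, o) = (-268 + Y)/(-106 + o)
1/(Z(9 - 1*22, -73) + n(-88, 126)) = 1/(-156 + (-268 - 88)/(-106 + 126)) = 1/(-156 - 356/20) = 1/(-156 + (1/20)*(-356)) = 1/(-156 - 89/5) = 1/(-869/5) = -5/869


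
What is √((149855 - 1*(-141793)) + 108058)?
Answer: √399706 ≈ 632.22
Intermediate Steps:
√((149855 - 1*(-141793)) + 108058) = √((149855 + 141793) + 108058) = √(291648 + 108058) = √399706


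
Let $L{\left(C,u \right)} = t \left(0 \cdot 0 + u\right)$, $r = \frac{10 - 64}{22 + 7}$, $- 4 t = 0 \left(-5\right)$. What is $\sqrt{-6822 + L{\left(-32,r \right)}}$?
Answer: $3 i \sqrt{758} \approx 82.595 i$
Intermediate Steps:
$t = 0$ ($t = - \frac{0 \left(-5\right)}{4} = \left(- \frac{1}{4}\right) 0 = 0$)
$r = - \frac{54}{29} \approx -1.8621$
$L{\left(C,u \right)} = 0$ ($L{\left(C,u \right)} = 0 \left(0 \cdot 0 + u\right) = 0 \left(0 + u\right) = 0 u = 0$)
$\sqrt{-6822 + L{\left(-32,r \right)}} = \sqrt{-6822 + 0} = \sqrt{-6822} = 3 i \sqrt{758}$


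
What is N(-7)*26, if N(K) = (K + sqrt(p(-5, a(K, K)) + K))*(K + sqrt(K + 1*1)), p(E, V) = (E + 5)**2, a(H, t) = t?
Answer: 1274 - 26*sqrt(42) - 182*I*sqrt(6) - 182*I*sqrt(7) ≈ 1105.5 - 927.33*I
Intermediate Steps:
p(E, V) = (5 + E)**2
N(K) = (K + sqrt(K))*(K + sqrt(1 + K)) (N(K) = (K + sqrt((5 - 5)**2 + K))*(K + sqrt(K + 1*1)) = (K + sqrt(0**2 + K))*(K + sqrt(K + 1)) = (K + sqrt(0 + K))*(K + sqrt(1 + K)) = (K + sqrt(K))*(K + sqrt(1 + K)))
N(-7)*26 = ((-7)**2 + (-7)**(3/2) - 7*sqrt(1 - 7) + sqrt(-7)*sqrt(1 - 7))*26 = (49 - 7*I*sqrt(7) - 7*I*sqrt(6) + (I*sqrt(7))*sqrt(-6))*26 = (49 - 7*I*sqrt(7) - 7*I*sqrt(6) + (I*sqrt(7))*(I*sqrt(6)))*26 = (49 - 7*I*sqrt(7) - 7*I*sqrt(6) - sqrt(42))*26 = (49 - sqrt(42) - 7*I*sqrt(6) - 7*I*sqrt(7))*26 = 1274 - 26*sqrt(42) - 182*I*sqrt(6) - 182*I*sqrt(7)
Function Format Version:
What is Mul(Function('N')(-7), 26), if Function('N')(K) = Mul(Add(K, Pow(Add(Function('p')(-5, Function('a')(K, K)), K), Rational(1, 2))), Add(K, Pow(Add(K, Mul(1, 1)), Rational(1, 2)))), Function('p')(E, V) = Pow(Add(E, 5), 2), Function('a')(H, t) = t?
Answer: Add(1274, Mul(-26, Pow(42, Rational(1, 2))), Mul(-182, I, Pow(6, Rational(1, 2))), Mul(-182, I, Pow(7, Rational(1, 2)))) ≈ Add(1105.5, Mul(-927.33, I))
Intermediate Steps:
Function('p')(E, V) = Pow(Add(5, E), 2)
Function('N')(K) = Mul(Add(K, Pow(K, Rational(1, 2))), Add(K, Pow(Add(1, K), Rational(1, 2)))) (Function('N')(K) = Mul(Add(K, Pow(Add(Pow(Add(5, -5), 2), K), Rational(1, 2))), Add(K, Pow(Add(K, Mul(1, 1)), Rational(1, 2)))) = Mul(Add(K, Pow(Add(Pow(0, 2), K), Rational(1, 2))), Add(K, Pow(Add(K, 1), Rational(1, 2)))) = Mul(Add(K, Pow(Add(0, K), Rational(1, 2))), Add(K, Pow(Add(1, K), Rational(1, 2)))) = Mul(Add(K, Pow(K, Rational(1, 2))), Add(K, Pow(Add(1, K), Rational(1, 2)))))
Mul(Function('N')(-7), 26) = Mul(Add(Pow(-7, 2), Pow(-7, Rational(3, 2)), Mul(-7, Pow(Add(1, -7), Rational(1, 2))), Mul(Pow(-7, Rational(1, 2)), Pow(Add(1, -7), Rational(1, 2)))), 26) = Mul(Add(49, Mul(-7, I, Pow(7, Rational(1, 2))), Mul(-7, Pow(-6, Rational(1, 2))), Mul(Mul(I, Pow(7, Rational(1, 2))), Pow(-6, Rational(1, 2)))), 26) = Mul(Add(49, Mul(-7, I, Pow(7, Rational(1, 2))), Mul(-7, Mul(I, Pow(6, Rational(1, 2)))), Mul(Mul(I, Pow(7, Rational(1, 2))), Mul(I, Pow(6, Rational(1, 2))))), 26) = Mul(Add(49, Mul(-7, I, Pow(7, Rational(1, 2))), Mul(-7, I, Pow(6, Rational(1, 2))), Mul(-1, Pow(42, Rational(1, 2)))), 26) = Mul(Add(49, Mul(-1, Pow(42, Rational(1, 2))), Mul(-7, I, Pow(6, Rational(1, 2))), Mul(-7, I, Pow(7, Rational(1, 2)))), 26) = Add(1274, Mul(-26, Pow(42, Rational(1, 2))), Mul(-182, I, Pow(6, Rational(1, 2))), Mul(-182, I, Pow(7, Rational(1, 2))))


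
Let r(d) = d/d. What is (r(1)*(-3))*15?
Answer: -45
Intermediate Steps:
r(d) = 1
(r(1)*(-3))*15 = (1*(-3))*15 = -3*15 = -45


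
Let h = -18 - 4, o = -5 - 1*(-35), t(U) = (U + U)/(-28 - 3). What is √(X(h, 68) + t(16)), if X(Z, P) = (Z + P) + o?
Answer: 2*√18011/31 ≈ 8.6584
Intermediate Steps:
t(U) = -2*U/31 (t(U) = (2*U)/(-31) = (2*U)*(-1/31) = -2*U/31)
o = 30 (o = -5 + 35 = 30)
h = -22
X(Z, P) = 30 + P + Z (X(Z, P) = (Z + P) + 30 = (P + Z) + 30 = 30 + P + Z)
√(X(h, 68) + t(16)) = √((30 + 68 - 22) - 2/31*16) = √(76 - 32/31) = √(2324/31) = 2*√18011/31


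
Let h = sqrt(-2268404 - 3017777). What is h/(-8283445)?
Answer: -I*sqrt(5286181)/8283445 ≈ -0.00027756*I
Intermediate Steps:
h = I*sqrt(5286181) (h = sqrt(-5286181) = I*sqrt(5286181) ≈ 2299.2*I)
h/(-8283445) = (I*sqrt(5286181))/(-8283445) = (I*sqrt(5286181))*(-1/8283445) = -I*sqrt(5286181)/8283445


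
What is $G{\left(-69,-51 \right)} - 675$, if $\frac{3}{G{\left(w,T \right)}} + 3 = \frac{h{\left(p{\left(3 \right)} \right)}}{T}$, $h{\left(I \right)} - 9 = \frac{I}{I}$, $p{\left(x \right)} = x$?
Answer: $- \frac{110178}{163} \approx -675.94$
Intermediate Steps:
$h{\left(I \right)} = 10$ ($h{\left(I \right)} = 9 + \frac{I}{I} = 9 + 1 = 10$)
$G{\left(w,T \right)} = \frac{3}{-3 + \frac{10}{T}}$
$G{\left(-69,-51 \right)} - 675 = \left(-3\right) \left(-51\right) \frac{1}{-10 + 3 \left(-51\right)} - 675 = \left(-3\right) \left(-51\right) \frac{1}{-10 - 153} - 675 = \left(-3\right) \left(-51\right) \frac{1}{-163} - 675 = \left(-3\right) \left(-51\right) \left(- \frac{1}{163}\right) - 675 = - \frac{153}{163} - 675 = - \frac{110178}{163}$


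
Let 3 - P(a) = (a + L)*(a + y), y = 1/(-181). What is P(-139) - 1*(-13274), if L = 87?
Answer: 1094817/181 ≈ 6048.7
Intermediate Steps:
y = -1/181 ≈ -0.0055249
P(a) = 3 - (87 + a)*(-1/181 + a) (P(a) = 3 - (a + 87)*(a - 1/181) = 3 - (87 + a)*(-1/181 + a))
P(-139) - 1*(-13274) = (630/181 - 1*(-139)² - 15746/181*(-139)) - 1*(-13274) = (630/181 - 1*19321 + 2188694/181) + 13274 = (630/181 - 19321 + 2188694/181) + 13274 = -1307777/181 + 13274 = 1094817/181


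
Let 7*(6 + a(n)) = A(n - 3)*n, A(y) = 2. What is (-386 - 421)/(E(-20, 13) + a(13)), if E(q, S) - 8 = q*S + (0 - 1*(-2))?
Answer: 5649/1766 ≈ 3.1988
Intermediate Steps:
E(q, S) = 10 + S*q (E(q, S) = 8 + (q*S + (0 - 1*(-2))) = 8 + (S*q + (0 + 2)) = 8 + (S*q + 2) = 8 + (2 + S*q) = 10 + S*q)
a(n) = -6 + 2*n/7 (a(n) = -6 + (2*n)/7 = -6 + 2*n/7)
(-386 - 421)/(E(-20, 13) + a(13)) = (-386 - 421)/((10 + 13*(-20)) + (-6 + (2/7)*13)) = -807/((10 - 260) + (-6 + 26/7)) = -807/(-250 - 16/7) = -807/(-1766/7) = -807*(-7/1766) = 5649/1766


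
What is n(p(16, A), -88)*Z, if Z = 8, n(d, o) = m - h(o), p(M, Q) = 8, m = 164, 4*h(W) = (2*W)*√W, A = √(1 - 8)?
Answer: 1312 + 704*I*√22 ≈ 1312.0 + 3302.1*I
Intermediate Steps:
A = I*√7 (A = √(-7) = I*√7 ≈ 2.6458*I)
h(W) = W^(3/2)/2 (h(W) = ((2*W)*√W)/4 = (2*W^(3/2))/4 = W^(3/2)/2)
n(d, o) = 164 - o^(3/2)/2
n(p(16, A), -88)*Z = (164 - (-88)*I*√22)*8 = (164 + 88*I*√22)*8 = 1312 + 704*I*√22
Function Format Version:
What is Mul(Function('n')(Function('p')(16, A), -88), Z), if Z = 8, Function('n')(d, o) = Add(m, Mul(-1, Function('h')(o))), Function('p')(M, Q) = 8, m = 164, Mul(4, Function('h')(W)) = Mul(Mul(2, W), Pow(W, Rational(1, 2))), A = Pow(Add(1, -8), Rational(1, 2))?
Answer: Add(1312, Mul(704, I, Pow(22, Rational(1, 2)))) ≈ Add(1312.0, Mul(3302.1, I))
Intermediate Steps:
A = Mul(I, Pow(7, Rational(1, 2))) (A = Pow(-7, Rational(1, 2)) = Mul(I, Pow(7, Rational(1, 2))) ≈ Mul(2.6458, I))
Function('h')(W) = Mul(Rational(1, 2), Pow(W, Rational(3, 2))) (Function('h')(W) = Mul(Rational(1, 4), Mul(Mul(2, W), Pow(W, Rational(1, 2)))) = Mul(Rational(1, 4), Mul(2, Pow(W, Rational(3, 2)))) = Mul(Rational(1, 2), Pow(W, Rational(3, 2))))
Function('n')(d, o) = Add(164, Mul(Rational(-1, 2), Pow(o, Rational(3, 2)))) (Function('n')(d, o) = Add(164, Mul(-1, Mul(Rational(1, 2), Pow(o, Rational(3, 2))))) = Add(164, Mul(Rational(-1, 2), Pow(o, Rational(3, 2)))))
Mul(Function('n')(Function('p')(16, A), -88), Z) = Mul(Add(164, Mul(Rational(-1, 2), Pow(-88, Rational(3, 2)))), 8) = Mul(Add(164, Mul(Rational(-1, 2), Mul(-176, I, Pow(22, Rational(1, 2))))), 8) = Mul(Add(164, Mul(88, I, Pow(22, Rational(1, 2)))), 8) = Add(1312, Mul(704, I, Pow(22, Rational(1, 2))))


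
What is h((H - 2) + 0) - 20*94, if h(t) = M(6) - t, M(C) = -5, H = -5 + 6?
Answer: -1884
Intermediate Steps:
H = 1
h(t) = -5 - t
h((H - 2) + 0) - 20*94 = (-5 - ((1 - 2) + 0)) - 20*94 = (-5 - (-1 + 0)) - 1880 = (-5 - 1*(-1)) - 1880 = (-5 + 1) - 1880 = -4 - 1880 = -1884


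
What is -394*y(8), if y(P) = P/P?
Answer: -394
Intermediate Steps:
y(P) = 1
-394*y(8) = -394*1 = -394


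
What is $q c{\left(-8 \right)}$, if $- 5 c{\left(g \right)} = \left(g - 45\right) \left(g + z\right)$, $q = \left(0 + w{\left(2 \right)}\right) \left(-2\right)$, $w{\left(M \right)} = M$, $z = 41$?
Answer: $- \frac{6996}{5} \approx -1399.2$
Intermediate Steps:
$q = -4$ ($q = \left(0 + 2\right) \left(-2\right) = 2 \left(-2\right) = -4$)
$c{\left(g \right)} = - \frac{\left(-45 + g\right) \left(41 + g\right)}{5}$ ($c{\left(g \right)} = - \frac{\left(g - 45\right) \left(g + 41\right)}{5} = - \frac{\left(-45 + g\right) \left(41 + g\right)}{5}$)
$q c{\left(-8 \right)} = - 4 \left(369 - \frac{\left(-8\right)^{2}}{5} + \frac{4}{5} \left(-8\right)\right) = - 4 \left(369 - \frac{64}{5} - \frac{32}{5}\right) = \left(-4\right) \frac{1749}{5} = - \frac{6996}{5}$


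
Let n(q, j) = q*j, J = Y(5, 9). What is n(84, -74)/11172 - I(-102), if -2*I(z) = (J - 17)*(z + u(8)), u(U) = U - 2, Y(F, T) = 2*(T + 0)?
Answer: -6458/133 ≈ -48.556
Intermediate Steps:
Y(F, T) = 2*T
J = 18 (J = 2*9 = 18)
u(U) = -2 + U
n(q, j) = j*q
I(z) = -3 - z/2 (I(z) = -(18 - 17)*(z + (-2 + 8))/2 = -(z + 6)/2 = -(6 + z)/2 = -3 - z/2)
n(84, -74)/11172 - I(-102) = -74*84/11172 - (-3 - ½*(-102)) = -6216*1/11172 - (-3 + 51) = -74/133 - 1*48 = -74/133 - 48 = -6458/133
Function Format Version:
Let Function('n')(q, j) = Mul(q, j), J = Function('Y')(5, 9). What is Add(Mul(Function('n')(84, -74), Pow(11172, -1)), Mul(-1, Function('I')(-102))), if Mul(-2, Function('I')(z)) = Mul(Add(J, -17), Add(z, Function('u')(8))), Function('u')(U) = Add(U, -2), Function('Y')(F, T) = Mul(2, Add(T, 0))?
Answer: Rational(-6458, 133) ≈ -48.556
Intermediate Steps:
Function('Y')(F, T) = Mul(2, T)
J = 18 (J = Mul(2, 9) = 18)
Function('u')(U) = Add(-2, U)
Function('n')(q, j) = Mul(j, q)
Function('I')(z) = Add(-3, Mul(Rational(-1, 2), z)) (Function('I')(z) = Mul(Rational(-1, 2), Mul(Add(18, -17), Add(z, Add(-2, 8)))) = Mul(Rational(-1, 2), Mul(1, Add(z, 6))) = Mul(Rational(-1, 2), Mul(1, Add(6, z))) = Mul(Rational(-1, 2), Add(6, z)) = Add(-3, Mul(Rational(-1, 2), z)))
Add(Mul(Function('n')(84, -74), Pow(11172, -1)), Mul(-1, Function('I')(-102))) = Add(Mul(Mul(-74, 84), Pow(11172, -1)), Mul(-1, Add(-3, Mul(Rational(-1, 2), -102)))) = Add(Mul(-6216, Rational(1, 11172)), Mul(-1, Add(-3, 51))) = Add(Rational(-74, 133), Mul(-1, 48)) = Add(Rational(-74, 133), -48) = Rational(-6458, 133)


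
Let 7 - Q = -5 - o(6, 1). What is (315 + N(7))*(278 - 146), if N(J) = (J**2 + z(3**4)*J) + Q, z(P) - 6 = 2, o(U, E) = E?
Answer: 57156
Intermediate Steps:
z(P) = 8 (z(P) = 6 + 2 = 8)
Q = 13 (Q = 7 - (-5 - 1*1) = 7 - (-5 - 1) = 7 - 1*(-6) = 7 + 6 = 13)
N(J) = 13 + J**2 + 8*J (N(J) = (J**2 + 8*J) + 13 = 13 + J**2 + 8*J)
(315 + N(7))*(278 - 146) = (315 + (13 + 7**2 + 8*7))*(278 - 146) = (315 + (13 + 49 + 56))*132 = (315 + 118)*132 = 433*132 = 57156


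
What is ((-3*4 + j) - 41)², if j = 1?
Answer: 2704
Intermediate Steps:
((-3*4 + j) - 41)² = ((-3*4 + 1) - 41)² = ((-12 + 1) - 41)² = (-11 - 41)² = (-52)² = 2704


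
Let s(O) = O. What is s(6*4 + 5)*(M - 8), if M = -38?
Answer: -1334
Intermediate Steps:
s(6*4 + 5)*(M - 8) = (6*4 + 5)*(-38 - 8) = (24 + 5)*(-46) = 29*(-46) = -1334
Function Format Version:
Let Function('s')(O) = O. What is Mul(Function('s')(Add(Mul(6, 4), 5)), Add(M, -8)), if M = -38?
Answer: -1334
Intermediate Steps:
Mul(Function('s')(Add(Mul(6, 4), 5)), Add(M, -8)) = Mul(Add(Mul(6, 4), 5), Add(-38, -8)) = Mul(Add(24, 5), -46) = Mul(29, -46) = -1334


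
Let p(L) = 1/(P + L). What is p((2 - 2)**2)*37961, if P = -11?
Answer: -3451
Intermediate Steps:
p(L) = 1/(-11 + L)
p((2 - 2)**2)*37961 = 37961/(-11 + (2 - 2)**2) = 37961/(-11 + 0**2) = 37961/(-11 + 0) = 37961/(-11) = -1/11*37961 = -3451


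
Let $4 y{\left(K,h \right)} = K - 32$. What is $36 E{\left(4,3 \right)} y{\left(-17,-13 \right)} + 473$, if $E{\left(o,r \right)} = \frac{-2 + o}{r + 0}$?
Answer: $179$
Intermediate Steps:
$E{\left(o,r \right)} = \frac{-2 + o}{r}$
$y{\left(K,h \right)} = -8 + \frac{K}{4}$ ($y{\left(K,h \right)} = \frac{K - 32}{4} = \frac{-32 + K}{4} = -8 + \frac{K}{4}$)
$36 E{\left(4,3 \right)} y{\left(-17,-13 \right)} + 473 = 36 \frac{-2 + 4}{3} \left(-8 + \frac{1}{4} \left(-17\right)\right) + 473 = 36 \cdot \frac{1}{3} \cdot 2 \left(-8 - \frac{17}{4}\right) + 473 = 36 \cdot \frac{2}{3} \left(- \frac{49}{4}\right) + 473 = 24 \left(- \frac{49}{4}\right) + 473 = -294 + 473 = 179$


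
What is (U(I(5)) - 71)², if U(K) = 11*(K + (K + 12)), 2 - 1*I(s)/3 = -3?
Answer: 152881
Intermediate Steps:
I(s) = 15 (I(s) = 6 - 3*(-3) = 6 + 9 = 15)
U(K) = 132 + 22*K (U(K) = 11*(K + (12 + K)) = 11*(12 + 2*K) = 132 + 22*K)
(U(I(5)) - 71)² = ((132 + 22*15) - 71)² = ((132 + 330) - 71)² = (462 - 71)² = 391² = 152881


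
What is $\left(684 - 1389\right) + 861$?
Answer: $156$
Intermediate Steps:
$\left(684 - 1389\right) + 861 = -705 + 861 = 156$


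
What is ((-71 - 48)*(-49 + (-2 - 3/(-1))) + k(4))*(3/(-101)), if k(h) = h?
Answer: -17148/101 ≈ -169.78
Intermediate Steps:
((-71 - 48)*(-49 + (-2 - 3/(-1))) + k(4))*(3/(-101)) = ((-71 - 48)*(-49 + (-2 - 3/(-1))) + 4)*(3/(-101)) = (-119*(-49 + (-2 - 3*(-1))) + 4)*(3*(-1/101)) = (-119*(-49 + (-2 + 3)) + 4)*(-3/101) = (-119*(-49 + 1) + 4)*(-3/101) = (-119*(-48) + 4)*(-3/101) = (5712 + 4)*(-3/101) = 5716*(-3/101) = -17148/101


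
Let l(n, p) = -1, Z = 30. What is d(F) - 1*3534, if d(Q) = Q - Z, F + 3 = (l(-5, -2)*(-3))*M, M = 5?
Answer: -3552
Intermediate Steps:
F = 12 (F = -3 - 1*(-3)*5 = -3 + 3*5 = -3 + 15 = 12)
d(Q) = -30 + Q (d(Q) = Q - 1*30 = Q - 30 = -30 + Q)
d(F) - 1*3534 = (-30 + 12) - 1*3534 = -18 - 3534 = -3552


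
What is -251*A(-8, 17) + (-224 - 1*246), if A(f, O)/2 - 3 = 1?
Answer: -2478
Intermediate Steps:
A(f, O) = 8 (A(f, O) = 6 + 2*1 = 6 + 2 = 8)
-251*A(-8, 17) + (-224 - 1*246) = -251*8 + (-224 - 1*246) = -2008 + (-224 - 246) = -2008 - 470 = -2478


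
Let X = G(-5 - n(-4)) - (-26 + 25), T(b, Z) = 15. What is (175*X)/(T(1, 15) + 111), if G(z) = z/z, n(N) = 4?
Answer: 25/9 ≈ 2.7778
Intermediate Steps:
G(z) = 1
X = 2 (X = 1 - (-26 + 25) = 1 - 1*(-1) = 1 + 1 = 2)
(175*X)/(T(1, 15) + 111) = (175*2)/(15 + 111) = 350/126 = 350*(1/126) = 25/9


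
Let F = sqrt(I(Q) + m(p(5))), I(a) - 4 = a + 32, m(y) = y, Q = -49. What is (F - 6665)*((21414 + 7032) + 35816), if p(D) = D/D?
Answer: -428306230 + 128524*I*sqrt(3) ≈ -4.2831e+8 + 2.2261e+5*I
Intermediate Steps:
p(D) = 1
I(a) = 36 + a (I(a) = 4 + (a + 32) = 4 + (32 + a) = 36 + a)
F = 2*I*sqrt(3) (F = sqrt((36 - 49) + 1) = sqrt(-13 + 1) = sqrt(-12) = 2*I*sqrt(3) ≈ 3.4641*I)
(F - 6665)*((21414 + 7032) + 35816) = (2*I*sqrt(3) - 6665)*((21414 + 7032) + 35816) = (-6665 + 2*I*sqrt(3))*(28446 + 35816) = (-6665 + 2*I*sqrt(3))*64262 = -428306230 + 128524*I*sqrt(3)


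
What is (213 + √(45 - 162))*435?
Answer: 92655 + 1305*I*√13 ≈ 92655.0 + 4705.2*I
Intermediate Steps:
(213 + √(45 - 162))*435 = (213 + √(-117))*435 = (213 + 3*I*√13)*435 = 92655 + 1305*I*√13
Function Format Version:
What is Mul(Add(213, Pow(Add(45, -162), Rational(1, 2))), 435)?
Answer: Add(92655, Mul(1305, I, Pow(13, Rational(1, 2)))) ≈ Add(92655., Mul(4705.2, I))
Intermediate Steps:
Mul(Add(213, Pow(Add(45, -162), Rational(1, 2))), 435) = Mul(Add(213, Pow(-117, Rational(1, 2))), 435) = Mul(Add(213, Mul(3, I, Pow(13, Rational(1, 2)))), 435) = Add(92655, Mul(1305, I, Pow(13, Rational(1, 2))))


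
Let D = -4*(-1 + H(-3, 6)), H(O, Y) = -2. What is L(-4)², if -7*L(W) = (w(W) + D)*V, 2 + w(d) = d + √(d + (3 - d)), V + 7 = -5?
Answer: 5616/49 + 1728*√3/49 ≈ 175.69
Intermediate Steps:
V = -12 (V = -7 - 5 = -12)
D = 12 (D = -4*(-1 - 2) = -4*(-3) = 12)
w(d) = -2 + d + √3 (w(d) = -2 + (d + √(d + (3 - d))) = -2 + (d + √3) = -2 + d + √3)
L(W) = 120/7 + 12*W/7 + 12*√3/7 (L(W) = -((-2 + W + √3) + 12)*(-12)/7 = -(10 + W + √3)*(-12)/7 = -(-120 - 12*W - 12*√3)/7 = 120/7 + 12*W/7 + 12*√3/7)
L(-4)² = (120/7 + (12/7)*(-4) + 12*√3/7)² = (120/7 - 48/7 + 12*√3/7)² = (72/7 + 12*√3/7)²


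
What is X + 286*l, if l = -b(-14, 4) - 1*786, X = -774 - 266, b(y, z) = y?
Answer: -221832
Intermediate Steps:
X = -1040
l = -772 (l = -1*(-14) - 1*786 = 14 - 786 = -772)
X + 286*l = -1040 + 286*(-772) = -1040 - 220792 = -221832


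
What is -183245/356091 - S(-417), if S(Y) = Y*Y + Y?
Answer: -61772001197/356091 ≈ -1.7347e+5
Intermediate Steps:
S(Y) = Y + Y² (S(Y) = Y² + Y = Y + Y²)
-183245/356091 - S(-417) = -183245/356091 - (-417)*(1 - 417) = -183245*1/356091 - (-417)*(-416) = -183245/356091 - 1*173472 = -183245/356091 - 173472 = -61772001197/356091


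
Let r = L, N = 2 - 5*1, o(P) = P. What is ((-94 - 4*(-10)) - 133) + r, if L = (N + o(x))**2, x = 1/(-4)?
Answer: -2823/16 ≈ -176.44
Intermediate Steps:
x = -1/4 ≈ -0.25000
N = -3 (N = 2 - 5 = -3)
L = 169/16 (L = (-3 - 1/4)**2 = (-13/4)**2 = 169/16 ≈ 10.563)
r = 169/16 ≈ 10.563
((-94 - 4*(-10)) - 133) + r = ((-94 - 4*(-10)) - 133) + 169/16 = ((-94 - 1*(-40)) - 133) + 169/16 = ((-94 + 40) - 133) + 169/16 = (-54 - 133) + 169/16 = -187 + 169/16 = -2823/16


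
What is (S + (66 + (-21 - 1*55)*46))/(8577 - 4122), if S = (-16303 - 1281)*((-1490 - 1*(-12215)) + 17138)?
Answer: -163315474/1485 ≈ -1.0998e+5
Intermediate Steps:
S = -489942992 (S = -17584*((-1490 + 12215) + 17138) = -17584*(10725 + 17138) = -17584*27863 = -489942992)
(S + (66 + (-21 - 1*55)*46))/(8577 - 4122) = (-489942992 + (66 + (-21 - 1*55)*46))/(8577 - 4122) = (-489942992 + (66 + (-21 - 55)*46))/4455 = (-489942992 + (66 - 76*46))*(1/4455) = (-489942992 + (66 - 3496))*(1/4455) = (-489942992 - 3430)*(1/4455) = -489946422*1/4455 = -163315474/1485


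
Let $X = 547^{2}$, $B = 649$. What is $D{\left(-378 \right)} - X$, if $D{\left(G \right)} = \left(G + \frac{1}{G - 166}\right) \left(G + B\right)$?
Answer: $- \frac{218496239}{544} \approx -4.0165 \cdot 10^{5}$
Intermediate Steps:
$D{\left(G \right)} = \left(649 + G\right) \left(G + \frac{1}{-166 + G}\right)$ ($D{\left(G \right)} = \left(G + \frac{1}{G - 166}\right) \left(G + 649\right) = \left(G + \frac{1}{-166 + G}\right) \left(649 + G\right) = \left(649 + G\right) \left(G + \frac{1}{-166 + G}\right)$)
$X = 299209$
$D{\left(-378 \right)} - X = \frac{649 + \left(-378\right)^{3} - -40723074 + 483 \left(-378\right)^{2}}{-166 - 378} - 299209 = \frac{649 - 54010152 + 40723074 + 483 \cdot 142884}{-544} - 299209 = - \frac{649 - 54010152 + 40723074 + 69012972}{544} - 299209 = \left(- \frac{1}{544}\right) 55726543 - 299209 = - \frac{55726543}{544} - 299209 = - \frac{218496239}{544}$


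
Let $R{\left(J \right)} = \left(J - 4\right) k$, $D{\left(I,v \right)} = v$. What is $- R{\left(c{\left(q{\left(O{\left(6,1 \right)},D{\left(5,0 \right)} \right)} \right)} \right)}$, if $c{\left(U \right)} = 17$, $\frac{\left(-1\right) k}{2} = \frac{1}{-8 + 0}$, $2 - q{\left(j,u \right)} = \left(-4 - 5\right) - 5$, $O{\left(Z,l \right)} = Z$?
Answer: $- \frac{13}{4} \approx -3.25$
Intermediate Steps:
$q{\left(j,u \right)} = 16$ ($q{\left(j,u \right)} = 2 - \left(\left(-4 - 5\right) - 5\right) = 2 - \left(-9 - 5\right) = 2 - -14 = 2 + 14 = 16$)
$k = \frac{1}{4}$ ($k = - \frac{2}{-8 + 0} = - \frac{2}{-8} = \left(-2\right) \left(- \frac{1}{8}\right) = \frac{1}{4} \approx 0.25$)
$R{\left(J \right)} = -1 + \frac{J}{4}$ ($R{\left(J \right)} = \left(J - 4\right) \frac{1}{4} = \left(-4 + J\right) \frac{1}{4} = -1 + \frac{J}{4}$)
$- R{\left(c{\left(q{\left(O{\left(6,1 \right)},D{\left(5,0 \right)} \right)} \right)} \right)} = - (-1 + \frac{1}{4} \cdot 17) = - (-1 + \frac{17}{4}) = \left(-1\right) \frac{13}{4} = - \frac{13}{4}$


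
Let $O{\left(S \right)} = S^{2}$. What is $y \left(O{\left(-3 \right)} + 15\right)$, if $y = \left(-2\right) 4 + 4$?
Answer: $-96$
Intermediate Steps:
$y = -4$ ($y = -8 + 4 = -4$)
$y \left(O{\left(-3 \right)} + 15\right) = - 4 \left(\left(-3\right)^{2} + 15\right) = - 4 \left(9 + 15\right) = \left(-4\right) 24 = -96$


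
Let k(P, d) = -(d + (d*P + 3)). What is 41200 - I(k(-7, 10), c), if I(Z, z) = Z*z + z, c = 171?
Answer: 31282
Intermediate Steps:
k(P, d) = -3 - d - P*d (k(P, d) = -(d + (P*d + 3)) = -(d + (3 + P*d)) = -(3 + d + P*d) = -3 - d - P*d)
I(Z, z) = z + Z*z
41200 - I(k(-7, 10), c) = 41200 - 171*(1 + (-3 - 1*10 - 1*(-7)*10)) = 41200 - 171*(1 + (-3 - 10 + 70)) = 41200 - 171*(1 + 57) = 41200 - 171*58 = 41200 - 1*9918 = 41200 - 9918 = 31282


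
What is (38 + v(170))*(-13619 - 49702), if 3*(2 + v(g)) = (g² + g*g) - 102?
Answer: -1220111242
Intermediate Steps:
v(g) = -36 + 2*g²/3 (v(g) = -2 + ((g² + g*g) - 102)/3 = -2 + ((g² + g²) - 102)/3 = -2 + (2*g² - 102)/3 = -2 + (-102 + 2*g²)/3 = -2 + (-34 + 2*g²/3) = -36 + 2*g²/3)
(38 + v(170))*(-13619 - 49702) = (38 + (-36 + (⅔)*170²))*(-13619 - 49702) = (38 + (-36 + (⅔)*28900))*(-63321) = (38 + (-36 + 57800/3))*(-63321) = (38 + 57692/3)*(-63321) = (57806/3)*(-63321) = -1220111242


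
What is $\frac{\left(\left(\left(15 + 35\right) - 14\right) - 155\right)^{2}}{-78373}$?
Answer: $- \frac{14161}{78373} \approx -0.18069$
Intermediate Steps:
$\frac{\left(\left(\left(15 + 35\right) - 14\right) - 155\right)^{2}}{-78373} = \left(\left(50 - 14\right) - 155\right)^{2} \left(- \frac{1}{78373}\right) = \left(36 - 155\right)^{2} \left(- \frac{1}{78373}\right) = \left(-119\right)^{2} \left(- \frac{1}{78373}\right) = 14161 \left(- \frac{1}{78373}\right) = - \frac{14161}{78373}$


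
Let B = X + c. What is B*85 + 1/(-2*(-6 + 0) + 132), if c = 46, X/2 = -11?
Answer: 293761/144 ≈ 2040.0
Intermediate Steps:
X = -22 (X = 2*(-11) = -22)
B = 24 (B = -22 + 46 = 24)
B*85 + 1/(-2*(-6 + 0) + 132) = 24*85 + 1/(-2*(-6 + 0) + 132) = 2040 + 1/(-2*(-6) + 132) = 2040 + 1/(12 + 132) = 2040 + 1/144 = 293761/144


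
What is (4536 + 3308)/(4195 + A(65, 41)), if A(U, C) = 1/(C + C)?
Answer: 643208/343991 ≈ 1.8698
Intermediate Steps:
A(U, C) = 1/(2*C)
(4536 + 3308)/(4195 + A(65, 41)) = (4536 + 3308)/(4195 + (1/2)/41) = 7844/(4195 + (1/2)*(1/41)) = 7844/(4195 + 1/82) = 7844/(343991/82) = 7844*(82/343991) = 643208/343991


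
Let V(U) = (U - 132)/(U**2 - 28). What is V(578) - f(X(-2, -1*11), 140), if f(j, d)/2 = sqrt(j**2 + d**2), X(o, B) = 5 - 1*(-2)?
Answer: 223/167028 - 14*sqrt(401) ≈ -280.35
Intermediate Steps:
X(o, B) = 7 (X(o, B) = 5 + 2 = 7)
V(U) = (-132 + U)/(-28 + U**2)
f(j, d) = 2*sqrt(d**2 + j**2) (f(j, d) = 2*sqrt(j**2 + d**2) = 2*sqrt(d**2 + j**2))
V(578) - f(X(-2, -1*11), 140) = (-132 + 578)/(-28 + 578**2) - 2*sqrt(140**2 + 7**2) = 446/(-28 + 334084) - 2*sqrt(19600 + 49) = 446/334056 - 2*sqrt(19649) = (1/334056)*446 - 2*7*sqrt(401) = 223/167028 - 14*sqrt(401)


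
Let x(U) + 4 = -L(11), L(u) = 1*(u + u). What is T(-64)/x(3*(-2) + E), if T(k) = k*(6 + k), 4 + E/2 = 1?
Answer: -1856/13 ≈ -142.77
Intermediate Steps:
E = -6 (E = -8 + 2*1 = -8 + 2 = -6)
L(u) = 2*u (L(u) = 1*(2*u) = 2*u)
x(U) = -26 (x(U) = -4 - 2*11 = -4 - 1*22 = -4 - 22 = -26)
T(-64)/x(3*(-2) + E) = -64*(6 - 64)/(-26) = -64*(-58)*(-1/26) = 3712*(-1/26) = -1856/13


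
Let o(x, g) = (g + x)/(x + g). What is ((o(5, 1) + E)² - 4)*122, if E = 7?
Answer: 7320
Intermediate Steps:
o(x, g) = 1 (o(x, g) = (g + x)/(g + x) = 1)
((o(5, 1) + E)² - 4)*122 = ((1 + 7)² - 4)*122 = (8² - 4)*122 = (64 - 4)*122 = 60*122 = 7320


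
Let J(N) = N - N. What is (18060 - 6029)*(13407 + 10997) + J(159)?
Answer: 293604524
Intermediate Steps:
J(N) = 0
(18060 - 6029)*(13407 + 10997) + J(159) = (18060 - 6029)*(13407 + 10997) + 0 = 12031*24404 + 0 = 293604524 + 0 = 293604524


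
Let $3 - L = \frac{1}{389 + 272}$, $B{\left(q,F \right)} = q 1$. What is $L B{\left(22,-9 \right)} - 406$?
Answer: $- \frac{224762}{661} \approx -340.03$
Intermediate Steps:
$B{\left(q,F \right)} = q$
$L = \frac{1982}{661}$ ($L = 3 - \frac{1}{389 + 272} = 3 - \frac{1}{661} = \frac{1982}{661} \approx 2.9985$)
$L B{\left(22,-9 \right)} - 406 = \frac{1982}{661} \cdot 22 - 406 = \frac{43604}{661} - 406 = - \frac{224762}{661}$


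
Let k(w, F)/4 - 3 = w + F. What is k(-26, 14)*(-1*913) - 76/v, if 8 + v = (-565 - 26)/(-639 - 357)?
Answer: 80847644/2459 ≈ 32878.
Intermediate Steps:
v = -2459/332 (v = -8 + (-565 - 26)/(-639 - 357) = -8 - 591/(-996) = -8 - 591*(-1/996) = -8 + 197/332 = -2459/332 ≈ -7.4066)
k(w, F) = 12 + 4*F + 4*w (k(w, F) = 12 + 4*(w + F) = 12 + 4*(F + w) = 12 + (4*F + 4*w) = 12 + 4*F + 4*w)
k(-26, 14)*(-1*913) - 76/v = (12 + 4*14 + 4*(-26))*(-1*913) - 76/(-2459/332) = (12 + 56 - 104)*(-913) - 76*(-332/2459) = -36*(-913) + 25232/2459 = 32868 + 25232/2459 = 80847644/2459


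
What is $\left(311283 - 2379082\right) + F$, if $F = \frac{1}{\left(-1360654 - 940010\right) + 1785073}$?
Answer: $- \frac{1066138554210}{515591} \approx -2.0678 \cdot 10^{6}$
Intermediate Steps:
$F = - \frac{1}{515591}$ ($F = \frac{1}{-2300664 + 1785073} = \frac{1}{-515591} = - \frac{1}{515591} \approx -1.9395 \cdot 10^{-6}$)
$\left(311283 - 2379082\right) + F = \left(311283 - 2379082\right) - \frac{1}{515591} = -2067799 - \frac{1}{515591} = - \frac{1066138554210}{515591}$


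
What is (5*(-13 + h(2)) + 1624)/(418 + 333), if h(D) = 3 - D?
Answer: 1564/751 ≈ 2.0826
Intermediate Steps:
(5*(-13 + h(2)) + 1624)/(418 + 333) = (5*(-13 + (3 - 1*2)) + 1624)/(418 + 333) = (5*(-13 + (3 - 2)) + 1624)/751 = (5*(-13 + 1) + 1624)*(1/751) = (5*(-12) + 1624)*(1/751) = (-60 + 1624)*(1/751) = 1564*(1/751) = 1564/751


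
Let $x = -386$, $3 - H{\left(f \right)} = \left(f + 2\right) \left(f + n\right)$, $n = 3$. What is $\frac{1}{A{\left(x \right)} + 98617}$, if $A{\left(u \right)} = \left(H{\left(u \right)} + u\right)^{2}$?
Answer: $\frac{1}{21743075642} \approx 4.5992 \cdot 10^{-11}$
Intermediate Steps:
$H{\left(f \right)} = 3 - \left(2 + f\right) \left(3 + f\right)$ ($H{\left(f \right)} = 3 - \left(f + 2\right) \left(f + 3\right) = 3 - \left(2 + f\right) \left(3 + f\right)$)
$A{\left(u \right)} = \left(-3 - u^{2} - 4 u\right)^{2}$ ($A{\left(u \right)} = \left(\left(-3 - u^{2} - 5 u\right) + u\right)^{2} = \left(-3 - u^{2} - 4 u\right)^{2}$)
$\frac{1}{A{\left(x \right)} + 98617} = \frac{1}{\left(3 + \left(-386\right)^{2} + 4 \left(-386\right)\right)^{2} + 98617} = \frac{1}{\left(3 + 148996 - 1544\right)^{2} + 98617} = \frac{1}{147455^{2} + 98617} = \frac{1}{21742977025 + 98617} = \frac{1}{21743075642}$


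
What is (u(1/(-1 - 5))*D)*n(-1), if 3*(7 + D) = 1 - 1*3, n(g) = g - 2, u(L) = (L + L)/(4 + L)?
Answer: -2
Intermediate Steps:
u(L) = 2*L/(4 + L) (u(L) = (2*L)/(4 + L) = 2*L/(4 + L))
n(g) = -2 + g
D = -23/3 (D = -7 + (1 - 1*3)/3 = -7 + (1 - 3)/3 = -7 + (⅓)*(-2) = -7 - ⅔ = -23/3 ≈ -7.6667)
(u(1/(-1 - 5))*D)*n(-1) = ((2/((-1 - 5)*(4 + 1/(-1 - 5))))*(-23/3))*(-2 - 1) = ((2/(-6*(4 + 1/(-6))))*(-23/3))*(-3) = ((2*(-⅙)/(4 - ⅙))*(-23/3))*(-3) = ((2*(-⅙)/(23/6))*(-23/3))*(-3) = ((2*(-⅙)*(6/23))*(-23/3))*(-3) = -2/23*(-23/3)*(-3) = (⅔)*(-3) = -2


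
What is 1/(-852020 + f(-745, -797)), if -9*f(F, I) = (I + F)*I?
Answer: -3/2965718 ≈ -1.0116e-6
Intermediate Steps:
f(F, I) = -I*(F + I)/9 (f(F, I) = -(I + F)*I/9 = -(F + I)*I/9 = -I*(F + I)/9)
1/(-852020 + f(-745, -797)) = 1/(-852020 - 1/9*(-797)*(-745 - 797)) = 1/(-852020 - 1/9*(-797)*(-1542)) = 1/(-852020 - 409658/3) = 1/(-2965718/3) = -3/2965718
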